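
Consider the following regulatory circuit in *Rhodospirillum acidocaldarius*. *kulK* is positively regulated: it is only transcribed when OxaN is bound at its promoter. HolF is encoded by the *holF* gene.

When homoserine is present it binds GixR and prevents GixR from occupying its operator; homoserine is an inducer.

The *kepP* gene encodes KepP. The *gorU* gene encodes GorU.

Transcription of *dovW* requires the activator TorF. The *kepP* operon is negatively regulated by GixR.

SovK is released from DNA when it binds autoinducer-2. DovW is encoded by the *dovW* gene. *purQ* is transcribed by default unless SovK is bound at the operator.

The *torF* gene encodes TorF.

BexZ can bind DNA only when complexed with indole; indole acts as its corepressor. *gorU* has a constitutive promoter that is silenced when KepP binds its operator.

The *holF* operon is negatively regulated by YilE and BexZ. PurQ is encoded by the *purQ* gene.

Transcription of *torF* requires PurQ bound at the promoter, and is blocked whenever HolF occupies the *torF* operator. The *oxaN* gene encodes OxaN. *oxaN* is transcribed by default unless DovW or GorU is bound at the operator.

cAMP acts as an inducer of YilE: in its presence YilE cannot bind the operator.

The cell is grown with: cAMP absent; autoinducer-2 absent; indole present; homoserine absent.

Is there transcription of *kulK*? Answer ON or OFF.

OFF

cAMP is absent, so YilE is active.
Indole is present, so BexZ is active.
With repressor YilE bound, *holF* is not transcribed.
So HolF is not produced.
Autoinducer-2 is absent, so SovK is active.
With repressor SovK bound, *purQ* is not transcribed.
So PurQ is not produced.
Required activator PurQ is absent, so *torF* is not transcribed.
So TorF is not produced.
Required activator TorF is absent, so *dovW* is not transcribed.
So DovW is not produced.
Homoserine is absent, so GixR is active.
With repressor GixR bound, *kepP* is not transcribed.
So KepP is not produced.
With no repressor bound, *gorU* is transcribed.
So GorU is produced and active.
With repressor GorU bound, *oxaN* is not transcribed.
So OxaN is not produced.
Required activator OxaN is absent, so *kulK* is not transcribed.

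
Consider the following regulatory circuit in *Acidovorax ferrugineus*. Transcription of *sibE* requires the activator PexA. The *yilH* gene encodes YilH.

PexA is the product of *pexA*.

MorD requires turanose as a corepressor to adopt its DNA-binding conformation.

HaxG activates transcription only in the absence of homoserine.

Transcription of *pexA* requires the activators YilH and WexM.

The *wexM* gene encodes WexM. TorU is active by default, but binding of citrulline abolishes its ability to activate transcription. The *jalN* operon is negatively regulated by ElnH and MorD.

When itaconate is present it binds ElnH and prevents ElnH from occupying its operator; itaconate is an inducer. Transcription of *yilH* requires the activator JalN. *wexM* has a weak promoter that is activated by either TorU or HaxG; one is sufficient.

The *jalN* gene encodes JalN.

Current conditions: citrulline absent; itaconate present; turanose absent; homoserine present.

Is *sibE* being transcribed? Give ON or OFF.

Itaconate is present, so ElnH is inactive.
Turanose is absent, so MorD is inactive.
With no repressor bound, *jalN* is transcribed.
So JalN is produced and active.
No repressor is bound and JalN is active, so *yilH* is transcribed.
So YilH is produced and active.
Citrulline is absent, so TorU is active.
Homoserine is present, so HaxG is inactive.
Activator TorU is present, so *wexM* is transcribed.
So WexM is produced and active.
No repressor is bound and YilH and WexM are active, so *pexA* is transcribed.
So PexA is produced and active.
No repressor is bound and PexA is active, so *sibE* is transcribed.

ON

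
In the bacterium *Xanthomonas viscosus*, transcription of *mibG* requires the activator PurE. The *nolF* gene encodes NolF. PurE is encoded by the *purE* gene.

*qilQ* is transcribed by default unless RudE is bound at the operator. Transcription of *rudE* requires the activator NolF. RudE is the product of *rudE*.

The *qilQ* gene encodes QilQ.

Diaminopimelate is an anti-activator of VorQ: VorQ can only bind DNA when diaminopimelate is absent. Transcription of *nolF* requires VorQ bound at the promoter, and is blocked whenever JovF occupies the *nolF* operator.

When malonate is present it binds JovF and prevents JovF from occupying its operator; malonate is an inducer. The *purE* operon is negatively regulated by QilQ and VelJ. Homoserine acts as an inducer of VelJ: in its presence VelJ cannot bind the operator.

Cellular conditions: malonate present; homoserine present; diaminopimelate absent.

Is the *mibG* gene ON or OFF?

Malonate is present, so JovF is inactive.
Diaminopimelate is absent, so VorQ is active.
No repressor is bound and VorQ is active, so *nolF* is transcribed.
So NolF is produced and active.
No repressor is bound and NolF is active, so *rudE* is transcribed.
So RudE is produced and active.
With repressor RudE bound, *qilQ* is not transcribed.
So QilQ is not produced.
Homoserine is present, so VelJ is inactive.
With no repressor bound, *purE* is transcribed.
So PurE is produced and active.
No repressor is bound and PurE is active, so *mibG* is transcribed.

ON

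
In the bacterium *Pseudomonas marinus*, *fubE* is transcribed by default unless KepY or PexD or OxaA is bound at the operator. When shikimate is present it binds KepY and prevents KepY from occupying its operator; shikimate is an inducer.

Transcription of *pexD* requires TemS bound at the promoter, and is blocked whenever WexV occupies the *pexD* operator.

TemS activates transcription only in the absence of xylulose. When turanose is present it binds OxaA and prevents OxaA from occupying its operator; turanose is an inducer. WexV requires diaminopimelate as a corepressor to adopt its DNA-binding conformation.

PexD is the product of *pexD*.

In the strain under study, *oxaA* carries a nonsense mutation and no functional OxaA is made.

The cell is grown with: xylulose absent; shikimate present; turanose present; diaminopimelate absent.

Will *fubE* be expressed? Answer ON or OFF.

Shikimate is present, so KepY is inactive.
Xylulose is absent, so TemS is active.
Diaminopimelate is absent, so WexV is inactive.
No repressor is bound and TemS is active, so *pexD* is transcribed.
So PexD is produced and active.
OxaA is non-functional in this strain, so it has no effect.
With repressor PexD bound, *fubE* is not transcribed.

OFF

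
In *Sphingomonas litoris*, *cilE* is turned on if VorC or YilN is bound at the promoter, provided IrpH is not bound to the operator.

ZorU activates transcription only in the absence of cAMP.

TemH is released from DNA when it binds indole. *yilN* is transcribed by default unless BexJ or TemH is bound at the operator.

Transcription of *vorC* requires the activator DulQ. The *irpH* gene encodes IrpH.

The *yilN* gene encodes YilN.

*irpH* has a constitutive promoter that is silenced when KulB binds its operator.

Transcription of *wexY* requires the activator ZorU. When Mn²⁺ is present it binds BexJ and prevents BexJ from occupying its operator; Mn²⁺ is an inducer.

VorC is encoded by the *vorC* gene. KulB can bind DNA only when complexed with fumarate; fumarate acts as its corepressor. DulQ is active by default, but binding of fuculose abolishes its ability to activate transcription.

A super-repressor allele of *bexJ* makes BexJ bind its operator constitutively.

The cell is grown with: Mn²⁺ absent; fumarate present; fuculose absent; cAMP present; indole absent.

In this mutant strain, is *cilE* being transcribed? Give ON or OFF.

Fuculose is absent, so DulQ is active.
No repressor is bound and DulQ is active, so *vorC* is transcribed.
So VorC is produced and active.
BexJ is constitutively active in this strain.
Indole is absent, so TemH is active.
With repressor BexJ bound, *yilN* is not transcribed.
So YilN is not produced.
Fumarate is present, so KulB is active.
With repressor KulB bound, *irpH* is not transcribed.
So IrpH is not produced.
Activator VorC is present, so *cilE* is transcribed.

ON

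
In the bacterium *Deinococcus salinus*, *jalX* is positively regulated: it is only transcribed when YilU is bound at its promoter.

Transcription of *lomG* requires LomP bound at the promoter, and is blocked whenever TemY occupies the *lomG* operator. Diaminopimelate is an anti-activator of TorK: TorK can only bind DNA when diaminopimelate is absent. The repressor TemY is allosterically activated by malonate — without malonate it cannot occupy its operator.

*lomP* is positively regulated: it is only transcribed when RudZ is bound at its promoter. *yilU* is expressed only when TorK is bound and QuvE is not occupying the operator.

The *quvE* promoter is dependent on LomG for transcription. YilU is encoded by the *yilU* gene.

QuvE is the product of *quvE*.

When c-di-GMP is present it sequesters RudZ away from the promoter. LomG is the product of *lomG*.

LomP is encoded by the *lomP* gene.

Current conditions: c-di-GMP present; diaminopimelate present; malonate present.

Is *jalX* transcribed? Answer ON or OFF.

OFF

c-di-GMP is present, so RudZ is inactive.
Required activator RudZ is absent, so *lomP* is not transcribed.
So LomP is not produced.
Malonate is present, so TemY is active.
With repressor TemY bound, *lomG* is not transcribed.
So LomG is not produced.
Required activator LomG is absent, so *quvE* is not transcribed.
So QuvE is not produced.
Diaminopimelate is present, so TorK is inactive.
Required activator TorK is absent, so *yilU* is not transcribed.
So YilU is not produced.
Required activator YilU is absent, so *jalX* is not transcribed.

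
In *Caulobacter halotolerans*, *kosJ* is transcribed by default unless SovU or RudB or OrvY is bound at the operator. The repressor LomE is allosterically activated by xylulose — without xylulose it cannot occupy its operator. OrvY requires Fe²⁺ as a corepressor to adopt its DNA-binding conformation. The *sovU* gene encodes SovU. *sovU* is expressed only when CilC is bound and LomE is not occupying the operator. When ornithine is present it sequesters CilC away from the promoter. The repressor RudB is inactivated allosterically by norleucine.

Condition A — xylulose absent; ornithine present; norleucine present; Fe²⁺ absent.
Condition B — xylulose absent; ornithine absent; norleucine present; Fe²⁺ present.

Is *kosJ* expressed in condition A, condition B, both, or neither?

Condition A:
Xylulose is absent, so LomE is inactive.
Ornithine is present, so CilC is inactive.
Required activator CilC is absent, so *sovU* is not transcribed.
So SovU is not produced.
Norleucine is present, so RudB is inactive.
Fe²⁺ is absent, so OrvY is inactive.
With no repressor bound, *kosJ* is transcribed.
→ *kosJ* is ON in A.
Condition B:
Xylulose is absent, so LomE is inactive.
Ornithine is absent, so CilC is active.
No repressor is bound and CilC is active, so *sovU* is transcribed.
So SovU is produced and active.
Norleucine is present, so RudB is inactive.
Fe²⁺ is present, so OrvY is active.
With repressor SovU bound, *kosJ* is not transcribed.
→ *kosJ* is OFF in B.

A only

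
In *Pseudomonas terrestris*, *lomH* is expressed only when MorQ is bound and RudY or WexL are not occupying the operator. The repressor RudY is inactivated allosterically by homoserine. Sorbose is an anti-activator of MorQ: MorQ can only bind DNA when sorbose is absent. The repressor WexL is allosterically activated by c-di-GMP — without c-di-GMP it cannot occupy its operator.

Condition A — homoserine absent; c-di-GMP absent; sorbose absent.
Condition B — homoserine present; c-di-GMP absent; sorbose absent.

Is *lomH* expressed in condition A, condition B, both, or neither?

Condition A:
Homoserine is absent, so RudY is active.
c-di-GMP is absent, so WexL is inactive.
Sorbose is absent, so MorQ is active.
With repressor RudY bound, *lomH* is not transcribed.
→ *lomH* is OFF in A.
Condition B:
Homoserine is present, so RudY is inactive.
c-di-GMP is absent, so WexL is inactive.
Sorbose is absent, so MorQ is active.
No repressor is bound and MorQ is active, so *lomH* is transcribed.
→ *lomH* is ON in B.

B only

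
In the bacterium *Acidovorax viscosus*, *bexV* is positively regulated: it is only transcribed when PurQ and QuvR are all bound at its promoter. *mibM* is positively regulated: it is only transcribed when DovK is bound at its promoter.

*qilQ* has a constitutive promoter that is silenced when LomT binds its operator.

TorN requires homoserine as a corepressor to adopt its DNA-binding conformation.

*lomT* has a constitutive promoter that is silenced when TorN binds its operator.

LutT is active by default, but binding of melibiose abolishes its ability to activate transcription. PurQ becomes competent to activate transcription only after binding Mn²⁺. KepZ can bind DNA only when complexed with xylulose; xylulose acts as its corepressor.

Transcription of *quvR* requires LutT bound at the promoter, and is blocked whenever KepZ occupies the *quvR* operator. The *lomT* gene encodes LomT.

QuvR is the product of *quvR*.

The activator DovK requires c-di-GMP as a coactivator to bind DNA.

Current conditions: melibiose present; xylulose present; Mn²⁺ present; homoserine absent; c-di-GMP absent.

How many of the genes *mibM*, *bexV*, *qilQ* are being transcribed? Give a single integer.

0

c-di-GMP is absent, so DovK is inactive.
Required activator DovK is absent, so *mibM* is not transcribed.
→ *mibM* is OFF.
Mn²⁺ is present, so PurQ is active.
Xylulose is present, so KepZ is active.
Melibiose is present, so LutT is inactive.
With repressor KepZ bound, *quvR* is not transcribed.
So QuvR is not produced.
Required activator QuvR is absent, so *bexV* is not transcribed.
→ *bexV* is OFF.
Homoserine is absent, so TorN is inactive.
With no repressor bound, *lomT* is transcribed.
So LomT is produced and active.
With repressor LomT bound, *qilQ* is not transcribed.
→ *qilQ* is OFF.
0 of the 3 genes are transcribed.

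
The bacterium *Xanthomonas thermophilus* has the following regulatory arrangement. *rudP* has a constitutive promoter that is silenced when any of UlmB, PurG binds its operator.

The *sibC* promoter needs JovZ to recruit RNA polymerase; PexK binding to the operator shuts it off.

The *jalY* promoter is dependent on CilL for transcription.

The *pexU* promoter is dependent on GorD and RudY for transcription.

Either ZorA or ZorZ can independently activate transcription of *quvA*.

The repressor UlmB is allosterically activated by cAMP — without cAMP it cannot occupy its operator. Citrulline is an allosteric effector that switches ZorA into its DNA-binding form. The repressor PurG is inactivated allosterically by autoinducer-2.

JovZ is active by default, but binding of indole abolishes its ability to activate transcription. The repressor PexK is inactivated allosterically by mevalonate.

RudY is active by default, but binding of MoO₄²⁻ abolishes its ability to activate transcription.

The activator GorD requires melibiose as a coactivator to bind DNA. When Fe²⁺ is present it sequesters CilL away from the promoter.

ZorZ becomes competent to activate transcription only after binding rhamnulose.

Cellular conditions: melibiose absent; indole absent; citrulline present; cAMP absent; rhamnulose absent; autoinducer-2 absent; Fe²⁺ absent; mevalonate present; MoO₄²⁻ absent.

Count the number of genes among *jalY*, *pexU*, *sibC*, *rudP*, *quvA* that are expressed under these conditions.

3

Fe²⁺ is absent, so CilL is active.
No repressor is bound and CilL is active, so *jalY* is transcribed.
→ *jalY* is ON.
Melibiose is absent, so GorD is inactive.
MoO₄²⁻ is absent, so RudY is active.
Required activator GorD is absent, so *pexU* is not transcribed.
→ *pexU* is OFF.
Indole is absent, so JovZ is active.
Mevalonate is present, so PexK is inactive.
No repressor is bound and JovZ is active, so *sibC* is transcribed.
→ *sibC* is ON.
cAMP is absent, so UlmB is inactive.
Autoinducer-2 is absent, so PurG is active.
With repressor PurG bound, *rudP* is not transcribed.
→ *rudP* is OFF.
Citrulline is present, so ZorA is active.
Rhamnulose is absent, so ZorZ is inactive.
Activator ZorA is present, so *quvA* is transcribed.
→ *quvA* is ON.
3 of the 5 genes are transcribed.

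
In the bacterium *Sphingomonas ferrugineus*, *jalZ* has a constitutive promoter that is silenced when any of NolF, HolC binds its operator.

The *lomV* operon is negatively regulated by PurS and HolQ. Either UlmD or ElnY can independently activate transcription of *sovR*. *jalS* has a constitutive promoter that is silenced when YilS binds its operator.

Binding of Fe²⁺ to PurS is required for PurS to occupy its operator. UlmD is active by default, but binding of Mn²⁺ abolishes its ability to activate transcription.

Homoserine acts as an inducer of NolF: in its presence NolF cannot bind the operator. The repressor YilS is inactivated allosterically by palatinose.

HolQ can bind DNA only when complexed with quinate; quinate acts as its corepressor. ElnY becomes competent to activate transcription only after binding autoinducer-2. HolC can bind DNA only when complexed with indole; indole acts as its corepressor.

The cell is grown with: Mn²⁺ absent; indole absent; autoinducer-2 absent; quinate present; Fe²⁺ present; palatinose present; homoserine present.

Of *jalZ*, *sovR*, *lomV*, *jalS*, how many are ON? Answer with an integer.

Homoserine is present, so NolF is inactive.
Indole is absent, so HolC is inactive.
With no repressor bound, *jalZ* is transcribed.
→ *jalZ* is ON.
Mn²⁺ is absent, so UlmD is active.
Autoinducer-2 is absent, so ElnY is inactive.
Activator UlmD is present, so *sovR* is transcribed.
→ *sovR* is ON.
Fe²⁺ is present, so PurS is active.
Quinate is present, so HolQ is active.
With repressor PurS bound, *lomV* is not transcribed.
→ *lomV* is OFF.
Palatinose is present, so YilS is inactive.
With no repressor bound, *jalS* is transcribed.
→ *jalS* is ON.
3 of the 4 genes are transcribed.

3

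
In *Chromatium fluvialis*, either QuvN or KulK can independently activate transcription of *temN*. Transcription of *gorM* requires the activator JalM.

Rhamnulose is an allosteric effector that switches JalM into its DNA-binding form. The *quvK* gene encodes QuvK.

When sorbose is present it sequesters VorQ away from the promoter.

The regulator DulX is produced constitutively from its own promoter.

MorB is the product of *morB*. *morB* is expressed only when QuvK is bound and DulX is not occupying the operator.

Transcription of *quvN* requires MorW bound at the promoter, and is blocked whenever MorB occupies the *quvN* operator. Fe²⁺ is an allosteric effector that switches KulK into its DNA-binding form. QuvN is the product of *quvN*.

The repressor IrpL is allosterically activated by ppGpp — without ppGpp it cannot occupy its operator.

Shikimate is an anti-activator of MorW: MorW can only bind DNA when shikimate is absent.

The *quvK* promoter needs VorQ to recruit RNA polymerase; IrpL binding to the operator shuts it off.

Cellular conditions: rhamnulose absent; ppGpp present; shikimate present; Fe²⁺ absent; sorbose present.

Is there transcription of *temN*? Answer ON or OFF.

OFF

ppGpp is present, so IrpL is active.
Sorbose is present, so VorQ is inactive.
With repressor IrpL bound, *quvK* is not transcribed.
So QuvK is not produced.
DulX is produced constitutively and is active.
With repressor DulX bound, *morB* is not transcribed.
So MorB is not produced.
Shikimate is present, so MorW is inactive.
Required activator MorW is absent, so *quvN* is not transcribed.
So QuvN is not produced.
Fe²⁺ is absent, so KulK is inactive.
No activator is available at the *temN* promoter, so *temN* is not transcribed.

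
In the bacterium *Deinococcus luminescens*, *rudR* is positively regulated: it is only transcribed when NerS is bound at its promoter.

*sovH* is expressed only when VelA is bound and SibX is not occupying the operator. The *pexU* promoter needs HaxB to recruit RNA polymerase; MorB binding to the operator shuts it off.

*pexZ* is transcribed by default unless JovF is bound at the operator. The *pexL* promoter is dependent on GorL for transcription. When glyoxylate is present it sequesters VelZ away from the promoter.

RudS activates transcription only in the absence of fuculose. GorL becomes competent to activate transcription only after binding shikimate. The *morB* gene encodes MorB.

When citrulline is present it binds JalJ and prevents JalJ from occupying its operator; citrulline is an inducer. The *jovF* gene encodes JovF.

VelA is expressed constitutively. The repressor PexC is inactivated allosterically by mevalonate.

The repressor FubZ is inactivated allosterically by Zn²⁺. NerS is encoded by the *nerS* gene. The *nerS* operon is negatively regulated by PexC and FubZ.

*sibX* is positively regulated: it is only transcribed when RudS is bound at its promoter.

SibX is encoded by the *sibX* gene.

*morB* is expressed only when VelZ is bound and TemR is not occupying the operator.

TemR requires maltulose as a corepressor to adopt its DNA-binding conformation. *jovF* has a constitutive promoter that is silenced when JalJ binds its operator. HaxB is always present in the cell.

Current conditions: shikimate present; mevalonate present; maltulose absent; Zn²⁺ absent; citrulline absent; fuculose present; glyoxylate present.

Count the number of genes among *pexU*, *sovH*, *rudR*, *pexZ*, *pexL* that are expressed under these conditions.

Maltulose is absent, so TemR is inactive.
Glyoxylate is present, so VelZ is inactive.
Required activator VelZ is absent, so *morB* is not transcribed.
So MorB is not produced.
HaxB is produced constitutively and is active.
No repressor is bound and HaxB is active, so *pexU* is transcribed.
→ *pexU* is ON.
VelA is produced constitutively and is active.
Fuculose is present, so RudS is inactive.
Required activator RudS is absent, so *sibX* is not transcribed.
So SibX is not produced.
No repressor is bound and VelA is active, so *sovH* is transcribed.
→ *sovH* is ON.
Mevalonate is present, so PexC is inactive.
Zn²⁺ is absent, so FubZ is active.
With repressor FubZ bound, *nerS* is not transcribed.
So NerS is not produced.
Required activator NerS is absent, so *rudR* is not transcribed.
→ *rudR* is OFF.
Citrulline is absent, so JalJ is active.
With repressor JalJ bound, *jovF* is not transcribed.
So JovF is not produced.
With no repressor bound, *pexZ* is transcribed.
→ *pexZ* is ON.
Shikimate is present, so GorL is active.
No repressor is bound and GorL is active, so *pexL* is transcribed.
→ *pexL* is ON.
4 of the 5 genes are transcribed.

4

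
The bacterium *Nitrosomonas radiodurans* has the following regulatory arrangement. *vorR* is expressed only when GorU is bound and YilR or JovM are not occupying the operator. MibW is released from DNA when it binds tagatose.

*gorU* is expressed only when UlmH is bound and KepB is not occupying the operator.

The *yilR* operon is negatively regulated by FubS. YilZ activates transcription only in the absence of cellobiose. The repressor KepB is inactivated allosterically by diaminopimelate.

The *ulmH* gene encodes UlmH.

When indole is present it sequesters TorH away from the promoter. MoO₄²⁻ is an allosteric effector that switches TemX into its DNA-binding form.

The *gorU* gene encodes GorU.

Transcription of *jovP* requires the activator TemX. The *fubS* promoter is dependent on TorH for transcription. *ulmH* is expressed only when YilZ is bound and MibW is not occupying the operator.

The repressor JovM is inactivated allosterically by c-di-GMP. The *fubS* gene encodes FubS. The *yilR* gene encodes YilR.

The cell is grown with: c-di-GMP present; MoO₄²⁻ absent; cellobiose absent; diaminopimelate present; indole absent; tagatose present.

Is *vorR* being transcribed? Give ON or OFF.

Indole is absent, so TorH is active.
No repressor is bound and TorH is active, so *fubS* is transcribed.
So FubS is produced and active.
With repressor FubS bound, *yilR* is not transcribed.
So YilR is not produced.
c-di-GMP is present, so JovM is inactive.
Cellobiose is absent, so YilZ is active.
Tagatose is present, so MibW is inactive.
No repressor is bound and YilZ is active, so *ulmH* is transcribed.
So UlmH is produced and active.
Diaminopimelate is present, so KepB is inactive.
No repressor is bound and UlmH is active, so *gorU* is transcribed.
So GorU is produced and active.
No repressor is bound and GorU is active, so *vorR* is transcribed.

ON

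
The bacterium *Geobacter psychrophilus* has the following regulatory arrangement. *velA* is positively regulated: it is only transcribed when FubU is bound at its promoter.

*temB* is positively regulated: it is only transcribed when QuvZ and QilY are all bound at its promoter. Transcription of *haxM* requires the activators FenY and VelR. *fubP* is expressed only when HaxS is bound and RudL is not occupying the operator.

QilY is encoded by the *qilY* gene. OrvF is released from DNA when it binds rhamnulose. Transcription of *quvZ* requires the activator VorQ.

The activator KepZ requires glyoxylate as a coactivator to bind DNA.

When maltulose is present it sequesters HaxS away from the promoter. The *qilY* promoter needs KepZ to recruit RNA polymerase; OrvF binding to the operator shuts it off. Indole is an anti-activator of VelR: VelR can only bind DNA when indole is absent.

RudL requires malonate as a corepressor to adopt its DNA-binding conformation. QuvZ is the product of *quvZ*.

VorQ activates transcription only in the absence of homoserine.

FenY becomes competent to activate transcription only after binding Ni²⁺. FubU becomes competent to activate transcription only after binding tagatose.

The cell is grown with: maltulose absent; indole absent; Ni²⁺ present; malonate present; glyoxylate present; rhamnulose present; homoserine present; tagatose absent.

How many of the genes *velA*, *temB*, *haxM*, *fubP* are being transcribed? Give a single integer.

Tagatose is absent, so FubU is inactive.
Required activator FubU is absent, so *velA* is not transcribed.
→ *velA* is OFF.
Homoserine is present, so VorQ is inactive.
Required activator VorQ is absent, so *quvZ* is not transcribed.
So QuvZ is not produced.
Glyoxylate is present, so KepZ is active.
Rhamnulose is present, so OrvF is inactive.
No repressor is bound and KepZ is active, so *qilY* is transcribed.
So QilY is produced and active.
Required activator QuvZ is absent, so *temB* is not transcribed.
→ *temB* is OFF.
Ni²⁺ is present, so FenY is active.
Indole is absent, so VelR is active.
No repressor is bound and FenY and VelR are active, so *haxM* is transcribed.
→ *haxM* is ON.
Malonate is present, so RudL is active.
Maltulose is absent, so HaxS is active.
With repressor RudL bound, *fubP* is not transcribed.
→ *fubP* is OFF.
1 of the 4 genes is transcribed.

1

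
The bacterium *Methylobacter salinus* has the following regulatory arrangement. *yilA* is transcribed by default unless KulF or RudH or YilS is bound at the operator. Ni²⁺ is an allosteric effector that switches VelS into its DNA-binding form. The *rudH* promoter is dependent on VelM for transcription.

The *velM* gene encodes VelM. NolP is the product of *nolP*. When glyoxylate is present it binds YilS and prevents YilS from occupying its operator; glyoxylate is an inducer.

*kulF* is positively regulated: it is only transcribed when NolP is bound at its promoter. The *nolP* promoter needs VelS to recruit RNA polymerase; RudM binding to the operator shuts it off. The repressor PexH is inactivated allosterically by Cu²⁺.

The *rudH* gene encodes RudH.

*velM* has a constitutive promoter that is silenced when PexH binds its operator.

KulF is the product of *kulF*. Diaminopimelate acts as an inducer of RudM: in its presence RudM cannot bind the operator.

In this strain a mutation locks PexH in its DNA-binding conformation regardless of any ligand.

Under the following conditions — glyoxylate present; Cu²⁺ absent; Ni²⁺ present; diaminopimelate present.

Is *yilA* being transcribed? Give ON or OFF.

OFF

Diaminopimelate is present, so RudM is inactive.
Ni²⁺ is present, so VelS is active.
No repressor is bound and VelS is active, so *nolP* is transcribed.
So NolP is produced and active.
No repressor is bound and NolP is active, so *kulF* is transcribed.
So KulF is produced and active.
PexH is constitutively active in this strain.
With repressor PexH bound, *velM* is not transcribed.
So VelM is not produced.
Required activator VelM is absent, so *rudH* is not transcribed.
So RudH is not produced.
Glyoxylate is present, so YilS is inactive.
With repressor KulF bound, *yilA* is not transcribed.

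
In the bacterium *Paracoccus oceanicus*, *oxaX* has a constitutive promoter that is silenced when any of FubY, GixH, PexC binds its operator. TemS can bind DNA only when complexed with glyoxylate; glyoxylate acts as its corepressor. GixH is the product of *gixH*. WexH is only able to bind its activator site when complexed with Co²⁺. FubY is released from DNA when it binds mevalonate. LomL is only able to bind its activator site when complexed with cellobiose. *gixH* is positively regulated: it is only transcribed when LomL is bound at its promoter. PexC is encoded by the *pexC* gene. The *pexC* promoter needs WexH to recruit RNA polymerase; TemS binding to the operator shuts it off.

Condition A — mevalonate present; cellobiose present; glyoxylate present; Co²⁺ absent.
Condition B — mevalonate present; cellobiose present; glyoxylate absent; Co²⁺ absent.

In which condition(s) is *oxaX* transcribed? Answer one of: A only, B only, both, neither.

Condition A:
Mevalonate is present, so FubY is inactive.
Cellobiose is present, so LomL is active.
No repressor is bound and LomL is active, so *gixH* is transcribed.
So GixH is produced and active.
Glyoxylate is present, so TemS is active.
Co²⁺ is absent, so WexH is inactive.
With repressor TemS bound, *pexC* is not transcribed.
So PexC is not produced.
With repressor GixH bound, *oxaX* is not transcribed.
→ *oxaX* is OFF in A.
Condition B:
Mevalonate is present, so FubY is inactive.
Cellobiose is present, so LomL is active.
No repressor is bound and LomL is active, so *gixH* is transcribed.
So GixH is produced and active.
Glyoxylate is absent, so TemS is inactive.
Co²⁺ is absent, so WexH is inactive.
Required activator WexH is absent, so *pexC* is not transcribed.
So PexC is not produced.
With repressor GixH bound, *oxaX* is not transcribed.
→ *oxaX* is OFF in B.

neither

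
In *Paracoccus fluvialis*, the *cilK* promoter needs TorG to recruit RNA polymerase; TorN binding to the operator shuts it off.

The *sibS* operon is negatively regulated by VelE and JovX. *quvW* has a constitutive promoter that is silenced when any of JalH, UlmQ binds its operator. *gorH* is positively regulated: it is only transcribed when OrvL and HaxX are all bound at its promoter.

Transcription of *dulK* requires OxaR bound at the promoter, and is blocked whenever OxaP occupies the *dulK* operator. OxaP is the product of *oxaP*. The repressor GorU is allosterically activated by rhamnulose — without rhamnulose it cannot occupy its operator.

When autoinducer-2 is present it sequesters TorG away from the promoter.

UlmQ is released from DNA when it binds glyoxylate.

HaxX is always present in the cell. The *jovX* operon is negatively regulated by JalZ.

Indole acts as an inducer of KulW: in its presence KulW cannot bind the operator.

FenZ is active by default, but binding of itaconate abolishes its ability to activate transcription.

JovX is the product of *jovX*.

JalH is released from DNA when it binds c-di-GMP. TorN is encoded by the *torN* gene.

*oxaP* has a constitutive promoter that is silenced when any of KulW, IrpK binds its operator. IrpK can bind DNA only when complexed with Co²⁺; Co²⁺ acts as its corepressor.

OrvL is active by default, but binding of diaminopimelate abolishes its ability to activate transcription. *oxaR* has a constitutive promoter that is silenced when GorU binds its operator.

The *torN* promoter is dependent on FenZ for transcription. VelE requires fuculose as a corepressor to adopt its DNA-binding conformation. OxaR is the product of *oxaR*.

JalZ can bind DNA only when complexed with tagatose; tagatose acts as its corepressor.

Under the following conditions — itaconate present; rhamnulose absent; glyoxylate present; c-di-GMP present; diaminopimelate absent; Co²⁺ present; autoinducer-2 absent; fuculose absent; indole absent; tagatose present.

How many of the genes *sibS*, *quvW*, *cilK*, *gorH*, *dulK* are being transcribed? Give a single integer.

Fuculose is absent, so VelE is inactive.
Tagatose is present, so JalZ is active.
With repressor JalZ bound, *jovX* is not transcribed.
So JovX is not produced.
With no repressor bound, *sibS* is transcribed.
→ *sibS* is ON.
c-di-GMP is present, so JalH is inactive.
Glyoxylate is present, so UlmQ is inactive.
With no repressor bound, *quvW* is transcribed.
→ *quvW* is ON.
Itaconate is present, so FenZ is inactive.
Required activator FenZ is absent, so *torN* is not transcribed.
So TorN is not produced.
Autoinducer-2 is absent, so TorG is active.
No repressor is bound and TorG is active, so *cilK* is transcribed.
→ *cilK* is ON.
Diaminopimelate is absent, so OrvL is active.
HaxX is produced constitutively and is active.
No repressor is bound and OrvL and HaxX are active, so *gorH* is transcribed.
→ *gorH* is ON.
Indole is absent, so KulW is active.
Co²⁺ is present, so IrpK is active.
With repressor KulW bound, *oxaP* is not transcribed.
So OxaP is not produced.
Rhamnulose is absent, so GorU is inactive.
With no repressor bound, *oxaR* is transcribed.
So OxaR is produced and active.
No repressor is bound and OxaR is active, so *dulK* is transcribed.
→ *dulK* is ON.
5 of the 5 genes are transcribed.

5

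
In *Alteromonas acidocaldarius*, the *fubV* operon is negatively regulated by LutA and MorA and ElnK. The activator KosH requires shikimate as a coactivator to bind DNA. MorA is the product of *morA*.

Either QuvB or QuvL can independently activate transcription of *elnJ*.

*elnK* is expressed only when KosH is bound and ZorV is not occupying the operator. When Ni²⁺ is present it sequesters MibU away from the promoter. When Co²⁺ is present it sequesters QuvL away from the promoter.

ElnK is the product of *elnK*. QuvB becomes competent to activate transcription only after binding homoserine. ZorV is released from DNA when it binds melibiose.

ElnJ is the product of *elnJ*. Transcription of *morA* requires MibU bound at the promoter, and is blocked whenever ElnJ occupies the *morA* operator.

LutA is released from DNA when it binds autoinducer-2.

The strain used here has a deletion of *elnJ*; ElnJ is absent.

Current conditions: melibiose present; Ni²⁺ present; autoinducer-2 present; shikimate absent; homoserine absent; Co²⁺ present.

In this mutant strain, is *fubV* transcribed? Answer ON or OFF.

Autoinducer-2 is present, so LutA is inactive.
Ni²⁺ is present, so MibU is inactive.
ElnJ is non-functional in this strain, so it has no effect.
Required activator MibU is absent, so *morA* is not transcribed.
So MorA is not produced.
Shikimate is absent, so KosH is inactive.
Melibiose is present, so ZorV is inactive.
Required activator KosH is absent, so *elnK* is not transcribed.
So ElnK is not produced.
With no repressor bound, *fubV* is transcribed.

ON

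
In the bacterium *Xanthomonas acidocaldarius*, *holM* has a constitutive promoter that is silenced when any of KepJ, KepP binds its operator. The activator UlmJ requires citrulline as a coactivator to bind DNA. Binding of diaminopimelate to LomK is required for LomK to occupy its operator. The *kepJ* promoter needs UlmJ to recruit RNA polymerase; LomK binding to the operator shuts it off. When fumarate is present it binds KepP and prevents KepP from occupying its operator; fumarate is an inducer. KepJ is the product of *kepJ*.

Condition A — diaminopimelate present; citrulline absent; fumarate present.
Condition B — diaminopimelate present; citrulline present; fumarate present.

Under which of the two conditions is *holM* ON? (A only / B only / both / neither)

both

Condition A:
Diaminopimelate is present, so LomK is active.
Citrulline is absent, so UlmJ is inactive.
With repressor LomK bound, *kepJ* is not transcribed.
So KepJ is not produced.
Fumarate is present, so KepP is inactive.
With no repressor bound, *holM* is transcribed.
→ *holM* is ON in A.
Condition B:
Diaminopimelate is present, so LomK is active.
Citrulline is present, so UlmJ is active.
With repressor LomK bound, *kepJ* is not transcribed.
So KepJ is not produced.
Fumarate is present, so KepP is inactive.
With no repressor bound, *holM* is transcribed.
→ *holM* is ON in B.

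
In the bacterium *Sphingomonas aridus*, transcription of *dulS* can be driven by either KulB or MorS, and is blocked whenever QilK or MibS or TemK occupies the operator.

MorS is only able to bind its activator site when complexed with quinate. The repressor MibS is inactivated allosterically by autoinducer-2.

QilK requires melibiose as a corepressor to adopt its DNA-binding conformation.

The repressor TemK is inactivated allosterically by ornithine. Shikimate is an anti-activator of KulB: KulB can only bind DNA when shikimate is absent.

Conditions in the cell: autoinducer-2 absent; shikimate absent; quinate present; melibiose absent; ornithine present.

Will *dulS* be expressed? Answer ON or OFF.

Melibiose is absent, so QilK is inactive.
Shikimate is absent, so KulB is active.
Autoinducer-2 is absent, so MibS is active.
Quinate is present, so MorS is active.
Ornithine is present, so TemK is inactive.
With repressor MibS bound, *dulS* is not transcribed.

OFF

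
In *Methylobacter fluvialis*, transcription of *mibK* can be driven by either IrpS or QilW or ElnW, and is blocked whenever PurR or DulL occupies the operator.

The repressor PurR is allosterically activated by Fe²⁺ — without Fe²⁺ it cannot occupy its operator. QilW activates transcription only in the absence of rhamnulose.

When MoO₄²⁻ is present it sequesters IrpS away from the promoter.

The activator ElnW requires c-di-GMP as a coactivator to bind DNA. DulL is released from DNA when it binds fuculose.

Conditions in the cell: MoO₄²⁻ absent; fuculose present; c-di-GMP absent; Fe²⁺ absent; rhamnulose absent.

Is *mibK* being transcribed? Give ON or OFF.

Fe²⁺ is absent, so PurR is inactive.
Fuculose is present, so DulL is inactive.
MoO₄²⁻ is absent, so IrpS is active.
Rhamnulose is absent, so QilW is active.
c-di-GMP is absent, so ElnW is inactive.
Activator IrpS is present, so *mibK* is transcribed.

ON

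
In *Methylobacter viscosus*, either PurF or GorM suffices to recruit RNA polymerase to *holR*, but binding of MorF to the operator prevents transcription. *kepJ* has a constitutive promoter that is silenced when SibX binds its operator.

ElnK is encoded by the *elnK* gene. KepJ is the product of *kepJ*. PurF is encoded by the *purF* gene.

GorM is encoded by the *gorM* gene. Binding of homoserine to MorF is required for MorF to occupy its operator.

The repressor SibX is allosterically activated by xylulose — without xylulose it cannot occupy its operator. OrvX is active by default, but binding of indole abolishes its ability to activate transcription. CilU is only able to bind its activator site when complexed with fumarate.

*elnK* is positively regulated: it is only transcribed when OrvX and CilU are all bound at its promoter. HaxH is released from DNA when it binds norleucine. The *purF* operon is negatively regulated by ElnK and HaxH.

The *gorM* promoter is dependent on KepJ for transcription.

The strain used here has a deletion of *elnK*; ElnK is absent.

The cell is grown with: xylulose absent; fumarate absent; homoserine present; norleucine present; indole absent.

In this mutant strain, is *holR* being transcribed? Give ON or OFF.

ElnK is non-functional in this strain, so it has no effect.
Norleucine is present, so HaxH is inactive.
With no repressor bound, *purF* is transcribed.
So PurF is produced and active.
Xylulose is absent, so SibX is inactive.
With no repressor bound, *kepJ* is transcribed.
So KepJ is produced and active.
No repressor is bound and KepJ is active, so *gorM* is transcribed.
So GorM is produced and active.
Homoserine is present, so MorF is active.
With repressor MorF bound, *holR* is not transcribed.

OFF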